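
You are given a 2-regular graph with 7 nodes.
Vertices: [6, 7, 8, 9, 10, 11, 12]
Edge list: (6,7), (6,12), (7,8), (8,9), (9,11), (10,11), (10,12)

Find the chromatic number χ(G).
χ(G) = 3

Clique number ω(G) = 2 (lower bound: χ ≥ ω).
Odd cycle [8, 9, 11, 10, 12, 6, 7] needs 3 colors (χ ≥ 3).
The coloring below uses 3 colors, so χ(G) = 3.
A valid 3-coloring: color 1: [6, 8, 11]; color 2: [7, 9, 10]; color 3: [12].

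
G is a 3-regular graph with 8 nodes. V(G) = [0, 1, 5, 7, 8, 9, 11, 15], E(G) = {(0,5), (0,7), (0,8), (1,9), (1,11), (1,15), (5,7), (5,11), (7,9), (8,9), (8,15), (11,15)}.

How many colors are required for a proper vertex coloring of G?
Clique number ω(G) = 3 (lower bound: χ ≥ ω).
The clique on [0, 5, 7] has size 3, forcing χ ≥ 3, and the coloring below uses 3 colors, so χ(G) = 3.
A valid 3-coloring: color 1: [5, 9, 15]; color 2: [1, 7, 8]; color 3: [0, 11].

χ(G) = 3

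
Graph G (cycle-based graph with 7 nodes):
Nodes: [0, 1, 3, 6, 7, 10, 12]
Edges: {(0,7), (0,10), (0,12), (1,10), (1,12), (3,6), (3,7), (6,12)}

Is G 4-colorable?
Yes, G is 4-colorable

A valid 4-coloring: color 1: [0, 1, 3]; color 2: [7, 10, 12]; color 3: [6].
(χ(G) = 3 ≤ 4.)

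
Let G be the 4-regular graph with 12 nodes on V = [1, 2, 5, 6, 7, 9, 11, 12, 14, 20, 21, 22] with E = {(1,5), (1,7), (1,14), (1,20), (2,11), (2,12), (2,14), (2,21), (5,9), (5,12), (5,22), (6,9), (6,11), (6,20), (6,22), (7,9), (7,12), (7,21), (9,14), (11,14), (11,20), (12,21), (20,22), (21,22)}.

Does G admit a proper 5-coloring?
A valid 5-coloring: color 1: [2, 9, 20]; color 2: [1, 11, 12, 22]; color 3: [5, 6, 7, 14]; color 4: [21].
(χ(G) = 3 ≤ 5.)

Yes, G is 5-colorable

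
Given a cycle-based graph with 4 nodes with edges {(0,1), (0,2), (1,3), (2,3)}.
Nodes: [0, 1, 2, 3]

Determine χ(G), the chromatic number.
Clique number ω(G) = 2 (lower bound: χ ≥ ω).
The graph is bipartite (no odd cycle), so 2 colors suffice: χ(G) = 2.
A valid 2-coloring: color 1: [1, 2]; color 2: [0, 3].

χ(G) = 2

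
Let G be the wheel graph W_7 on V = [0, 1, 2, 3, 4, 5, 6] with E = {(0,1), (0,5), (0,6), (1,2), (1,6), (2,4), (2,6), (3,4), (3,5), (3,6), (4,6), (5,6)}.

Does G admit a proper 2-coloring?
No, G is not 2-colorable

The clique on vertices [0, 1, 6] has size 3 > 2, so it alone needs 3 colors.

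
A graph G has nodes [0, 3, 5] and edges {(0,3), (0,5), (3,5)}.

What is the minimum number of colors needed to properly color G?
Clique number ω(G) = 3 (lower bound: χ ≥ ω).
The clique on [0, 3, 5] has size 3, forcing χ ≥ 3, and the coloring below uses 3 colors, so χ(G) = 3.
A valid 3-coloring: color 1: [0]; color 2: [5]; color 3: [3].

χ(G) = 3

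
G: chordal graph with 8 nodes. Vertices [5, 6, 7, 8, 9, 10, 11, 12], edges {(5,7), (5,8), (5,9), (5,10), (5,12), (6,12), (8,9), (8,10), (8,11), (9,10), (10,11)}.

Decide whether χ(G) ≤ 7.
Yes, G is 7-colorable

A valid 7-coloring: color 1: [5, 6, 11]; color 2: [7, 10, 12]; color 3: [8]; color 4: [9].
(χ(G) = 4 ≤ 7.)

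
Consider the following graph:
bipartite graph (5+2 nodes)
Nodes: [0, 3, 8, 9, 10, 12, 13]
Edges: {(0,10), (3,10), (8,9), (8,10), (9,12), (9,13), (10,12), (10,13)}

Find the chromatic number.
Clique number ω(G) = 2 (lower bound: χ ≥ ω).
The graph is bipartite (no odd cycle), so 2 colors suffice: χ(G) = 2.
A valid 2-coloring: color 1: [9, 10]; color 2: [0, 3, 8, 12, 13].

χ(G) = 2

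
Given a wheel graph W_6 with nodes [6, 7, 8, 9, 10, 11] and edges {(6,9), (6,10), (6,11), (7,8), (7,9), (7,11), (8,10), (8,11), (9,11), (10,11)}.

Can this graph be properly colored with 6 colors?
A valid 6-coloring: color 1: [11]; color 2: [6, 7]; color 3: [8, 9]; color 4: [10].
(χ(G) = 4 ≤ 6.)

Yes, G is 6-colorable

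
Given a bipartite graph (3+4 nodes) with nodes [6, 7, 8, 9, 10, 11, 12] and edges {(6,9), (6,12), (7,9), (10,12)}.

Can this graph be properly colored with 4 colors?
Yes, G is 4-colorable

A valid 4-coloring: color 1: [6, 7, 8, 10, 11]; color 2: [9, 12].
(χ(G) = 2 ≤ 4.)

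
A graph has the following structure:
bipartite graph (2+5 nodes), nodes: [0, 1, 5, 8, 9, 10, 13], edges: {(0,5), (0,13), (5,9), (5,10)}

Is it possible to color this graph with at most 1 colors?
No, G is not 1-colorable

Edge (0,13) forces its endpoints to differ, so 1 color is not enough.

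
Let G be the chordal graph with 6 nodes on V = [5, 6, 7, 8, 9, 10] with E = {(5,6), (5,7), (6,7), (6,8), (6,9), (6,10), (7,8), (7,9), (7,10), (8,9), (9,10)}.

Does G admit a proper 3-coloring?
The clique on vertices [6, 7, 8, 9] has size 4 > 3, so it alone needs 4 colors.

No, G is not 3-colorable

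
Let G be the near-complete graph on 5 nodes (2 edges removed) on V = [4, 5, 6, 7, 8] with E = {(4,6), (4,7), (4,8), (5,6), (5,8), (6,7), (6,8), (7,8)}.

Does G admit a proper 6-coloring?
A valid 6-coloring: color 1: [6]; color 2: [8]; color 3: [4, 5]; color 4: [7].
(χ(G) = 4 ≤ 6.)

Yes, G is 6-colorable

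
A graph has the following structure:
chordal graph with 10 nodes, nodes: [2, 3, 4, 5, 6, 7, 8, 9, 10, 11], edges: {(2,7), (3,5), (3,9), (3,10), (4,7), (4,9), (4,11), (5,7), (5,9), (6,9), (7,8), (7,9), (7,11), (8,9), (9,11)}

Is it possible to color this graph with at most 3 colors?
No, G is not 3-colorable

The clique on vertices [4, 7, 9, 11] has size 4 > 3, so it alone needs 4 colors.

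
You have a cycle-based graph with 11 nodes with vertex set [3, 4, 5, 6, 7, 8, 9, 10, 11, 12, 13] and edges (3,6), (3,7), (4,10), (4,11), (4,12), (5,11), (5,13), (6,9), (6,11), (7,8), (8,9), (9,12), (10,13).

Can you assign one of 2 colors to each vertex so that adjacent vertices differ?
No, G is not 2-colorable

Odd cycle [10, 13, 5, 11, 4] needs 3 colors (χ ≥ 3).
Hence χ(G) ≥ 3 > 2, so no proper 2-coloring exists.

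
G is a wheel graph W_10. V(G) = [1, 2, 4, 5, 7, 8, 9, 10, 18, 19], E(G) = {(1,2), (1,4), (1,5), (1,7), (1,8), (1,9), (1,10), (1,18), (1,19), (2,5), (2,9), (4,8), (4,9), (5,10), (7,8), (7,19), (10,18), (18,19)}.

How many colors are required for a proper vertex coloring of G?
Clique number ω(G) = 3 (lower bound: χ ≥ ω).
Odd cycle [19, 18, 10, 5, 2, 9, 4, 8, 7] needs 3 colors (χ ≥ 3).
Vertex 1 is adjacent to every vertex of [2, 4, 5, 7, 8, 9, 10, 18, 19], which already need 3 colors among themselves, so 1 needs a new color (χ ≥ 4).
The coloring below uses 4 colors, so χ(G) = 4.
A valid 4-coloring: color 1: [1]; color 2: [2, 8, 10, 19]; color 3: [5, 7, 9, 18]; color 4: [4].

χ(G) = 4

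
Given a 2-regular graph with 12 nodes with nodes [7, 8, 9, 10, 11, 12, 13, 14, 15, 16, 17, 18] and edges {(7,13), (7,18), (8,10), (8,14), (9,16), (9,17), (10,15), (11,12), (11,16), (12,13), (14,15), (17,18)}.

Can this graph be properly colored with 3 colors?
A valid 3-coloring: color 1: [8, 9, 11, 13, 15, 18]; color 2: [7, 10, 12, 14, 16, 17].
(χ(G) = 2 ≤ 3.)

Yes, G is 3-colorable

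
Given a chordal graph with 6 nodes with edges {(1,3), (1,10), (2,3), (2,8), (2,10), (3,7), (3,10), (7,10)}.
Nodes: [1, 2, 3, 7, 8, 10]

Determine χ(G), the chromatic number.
Clique number ω(G) = 3 (lower bound: χ ≥ ω).
The clique on [1, 3, 10] has size 3, forcing χ ≥ 3, and the coloring below uses 3 colors, so χ(G) = 3.
A valid 3-coloring: color 1: [8, 10]; color 2: [3]; color 3: [1, 2, 7].

χ(G) = 3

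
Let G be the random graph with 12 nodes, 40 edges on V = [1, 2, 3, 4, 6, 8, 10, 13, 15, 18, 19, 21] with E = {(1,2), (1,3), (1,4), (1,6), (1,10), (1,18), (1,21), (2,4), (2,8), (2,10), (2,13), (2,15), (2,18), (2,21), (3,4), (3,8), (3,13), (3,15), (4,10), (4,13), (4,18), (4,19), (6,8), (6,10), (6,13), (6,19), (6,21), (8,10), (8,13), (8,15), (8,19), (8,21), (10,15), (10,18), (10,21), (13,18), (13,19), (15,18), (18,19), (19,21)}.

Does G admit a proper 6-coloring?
A valid 6-coloring: color 1: [1, 8]; color 2: [2, 3, 19]; color 3: [10, 13]; color 4: [18, 21]; color 5: [4, 6, 15].
(χ(G) = 5 ≤ 6.)

Yes, G is 6-colorable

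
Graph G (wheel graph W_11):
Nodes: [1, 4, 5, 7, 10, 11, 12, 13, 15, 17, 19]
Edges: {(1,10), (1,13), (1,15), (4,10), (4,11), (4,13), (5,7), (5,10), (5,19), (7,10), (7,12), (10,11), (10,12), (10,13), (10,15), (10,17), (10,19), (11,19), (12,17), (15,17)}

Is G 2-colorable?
The clique on vertices [1, 10, 13] has size 3 > 2, so it alone needs 3 colors.

No, G is not 2-colorable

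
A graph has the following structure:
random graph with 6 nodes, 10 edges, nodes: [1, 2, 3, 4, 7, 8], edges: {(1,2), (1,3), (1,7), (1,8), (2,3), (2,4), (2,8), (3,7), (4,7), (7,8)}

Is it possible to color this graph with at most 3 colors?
Yes, G is 3-colorable

A valid 3-coloring: color 1: [2, 7]; color 2: [1, 4]; color 3: [3, 8].
(χ(G) = 3 ≤ 3.)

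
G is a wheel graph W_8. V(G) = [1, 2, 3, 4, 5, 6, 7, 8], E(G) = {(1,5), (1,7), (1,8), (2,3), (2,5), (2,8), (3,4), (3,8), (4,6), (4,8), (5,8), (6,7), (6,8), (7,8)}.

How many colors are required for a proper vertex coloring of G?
Clique number ω(G) = 3 (lower bound: χ ≥ ω).
Odd cycle [5, 1, 7, 6, 4, 3, 2] needs 3 colors (χ ≥ 3).
Vertex 8 is adjacent to every vertex of [1, 2, 3, 4, 5, 6, 7], which already need 3 colors among themselves, so 8 needs a new color (χ ≥ 4).
The coloring below uses 4 colors, so χ(G) = 4.
A valid 4-coloring: color 1: [8]; color 2: [3, 5, 7]; color 3: [1, 2, 6]; color 4: [4].

χ(G) = 4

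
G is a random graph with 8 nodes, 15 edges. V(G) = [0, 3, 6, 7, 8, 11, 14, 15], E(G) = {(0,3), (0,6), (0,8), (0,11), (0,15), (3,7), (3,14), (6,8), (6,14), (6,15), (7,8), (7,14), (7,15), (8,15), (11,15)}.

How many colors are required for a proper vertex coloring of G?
Clique number ω(G) = 4 (lower bound: χ ≥ ω).
The clique on [0, 6, 8, 15] has size 4, forcing χ ≥ 4, and the coloring below uses 4 colors, so χ(G) = 4.
A valid 4-coloring: color 1: [0, 7]; color 2: [14, 15]; color 3: [3, 6, 11]; color 4: [8].

χ(G) = 4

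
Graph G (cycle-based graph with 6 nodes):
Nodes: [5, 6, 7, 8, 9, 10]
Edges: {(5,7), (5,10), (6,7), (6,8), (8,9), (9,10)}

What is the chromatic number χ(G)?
χ(G) = 2

Clique number ω(G) = 2 (lower bound: χ ≥ ω).
The graph is bipartite (no odd cycle), so 2 colors suffice: χ(G) = 2.
A valid 2-coloring: color 1: [7, 8, 10]; color 2: [5, 6, 9].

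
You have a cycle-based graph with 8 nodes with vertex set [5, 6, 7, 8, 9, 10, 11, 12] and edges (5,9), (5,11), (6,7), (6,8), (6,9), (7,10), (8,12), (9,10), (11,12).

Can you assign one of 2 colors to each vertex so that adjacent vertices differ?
A valid 2-coloring: color 1: [5, 6, 10, 12]; color 2: [7, 8, 9, 11].
(χ(G) = 2 ≤ 2.)

Yes, G is 2-colorable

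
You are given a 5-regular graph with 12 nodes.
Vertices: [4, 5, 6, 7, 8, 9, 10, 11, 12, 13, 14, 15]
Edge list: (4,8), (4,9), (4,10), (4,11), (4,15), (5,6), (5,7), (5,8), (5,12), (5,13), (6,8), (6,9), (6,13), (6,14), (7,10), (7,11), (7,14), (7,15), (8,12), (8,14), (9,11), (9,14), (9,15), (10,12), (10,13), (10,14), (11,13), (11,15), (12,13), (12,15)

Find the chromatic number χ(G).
χ(G) = 4

Clique number ω(G) = 4 (lower bound: χ ≥ ω).
The clique on [4, 9, 11, 15] has size 4, forcing χ ≥ 4, and the coloring below uses 4 colors, so χ(G) = 4.
A valid 4-coloring: color 1: [7, 8, 9, 13]; color 2: [5, 14, 15]; color 3: [6, 10, 11]; color 4: [4, 12].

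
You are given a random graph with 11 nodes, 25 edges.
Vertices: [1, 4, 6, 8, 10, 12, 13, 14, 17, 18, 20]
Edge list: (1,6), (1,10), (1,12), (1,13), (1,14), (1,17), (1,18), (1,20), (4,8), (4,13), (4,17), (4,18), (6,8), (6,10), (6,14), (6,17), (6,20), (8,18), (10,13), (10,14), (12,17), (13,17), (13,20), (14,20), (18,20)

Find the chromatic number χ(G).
Clique number ω(G) = 4 (lower bound: χ ≥ ω).
The clique on [1, 6, 10, 14] has size 4, forcing χ ≥ 4, and the coloring below uses 4 colors, so χ(G) = 4.
A valid 4-coloring: color 1: [1, 4]; color 2: [6, 12, 13, 18]; color 3: [8, 10, 17, 20]; color 4: [14].

χ(G) = 4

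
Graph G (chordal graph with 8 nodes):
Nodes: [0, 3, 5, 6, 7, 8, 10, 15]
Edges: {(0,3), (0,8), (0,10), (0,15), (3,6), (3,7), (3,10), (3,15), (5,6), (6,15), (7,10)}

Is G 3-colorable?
A valid 3-coloring: color 1: [3, 5, 8]; color 2: [0, 6, 7]; color 3: [10, 15].
(χ(G) = 3 ≤ 3.)

Yes, G is 3-colorable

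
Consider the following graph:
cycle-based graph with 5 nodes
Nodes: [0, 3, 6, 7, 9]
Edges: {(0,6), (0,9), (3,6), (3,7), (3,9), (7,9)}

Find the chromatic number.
Clique number ω(G) = 3 (lower bound: χ ≥ ω).
The clique on [3, 7, 9] has size 3, forcing χ ≥ 3, and the coloring below uses 3 colors, so χ(G) = 3.
A valid 3-coloring: color 1: [6, 9]; color 2: [0, 3]; color 3: [7].

χ(G) = 3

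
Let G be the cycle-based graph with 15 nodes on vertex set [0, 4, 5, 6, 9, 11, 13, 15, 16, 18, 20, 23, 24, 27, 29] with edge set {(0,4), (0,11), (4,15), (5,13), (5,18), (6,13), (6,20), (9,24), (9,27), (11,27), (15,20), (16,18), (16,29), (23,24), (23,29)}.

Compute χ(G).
χ(G) = 3

Clique number ω(G) = 2 (lower bound: χ ≥ ω).
Odd cycle [16, 18, 5, 13, 6, 20, 15, 4, 0, 11, 27, 9, 24, 23, 29] needs 3 colors (χ ≥ 3).
The coloring below uses 3 colors, so χ(G) = 3.
A valid 3-coloring: color 1: [0, 5, 6, 15, 16, 23, 27]; color 2: [4, 9, 11, 13, 18, 20, 29]; color 3: [24].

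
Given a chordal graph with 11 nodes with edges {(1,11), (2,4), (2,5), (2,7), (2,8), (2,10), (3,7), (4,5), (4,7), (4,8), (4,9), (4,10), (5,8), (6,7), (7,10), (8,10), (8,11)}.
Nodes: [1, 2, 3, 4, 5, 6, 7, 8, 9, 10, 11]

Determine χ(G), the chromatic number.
Clique number ω(G) = 4 (lower bound: χ ≥ ω).
The clique on [2, 4, 8, 10] has size 4, forcing χ ≥ 4, and the coloring below uses 4 colors, so χ(G) = 4.
A valid 4-coloring: color 1: [3, 4, 6, 11]; color 2: [1, 7, 8, 9]; color 3: [2]; color 4: [5, 10].

χ(G) = 4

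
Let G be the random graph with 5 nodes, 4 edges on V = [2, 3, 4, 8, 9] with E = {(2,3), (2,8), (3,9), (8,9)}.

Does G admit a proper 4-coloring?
Yes, G is 4-colorable

A valid 4-coloring: color 1: [3, 4, 8]; color 2: [2, 9].
(χ(G) = 2 ≤ 4.)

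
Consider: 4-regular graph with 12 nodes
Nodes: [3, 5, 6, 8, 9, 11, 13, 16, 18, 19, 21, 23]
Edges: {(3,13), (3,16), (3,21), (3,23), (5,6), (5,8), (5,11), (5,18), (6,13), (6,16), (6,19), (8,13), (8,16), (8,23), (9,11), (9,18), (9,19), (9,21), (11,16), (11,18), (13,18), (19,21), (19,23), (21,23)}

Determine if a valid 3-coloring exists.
A valid 3-coloring: color 1: [5, 9, 13, 16, 23]; color 2: [6, 8, 11, 21]; color 3: [3, 18, 19].
(χ(G) = 3 ≤ 3.)

Yes, G is 3-colorable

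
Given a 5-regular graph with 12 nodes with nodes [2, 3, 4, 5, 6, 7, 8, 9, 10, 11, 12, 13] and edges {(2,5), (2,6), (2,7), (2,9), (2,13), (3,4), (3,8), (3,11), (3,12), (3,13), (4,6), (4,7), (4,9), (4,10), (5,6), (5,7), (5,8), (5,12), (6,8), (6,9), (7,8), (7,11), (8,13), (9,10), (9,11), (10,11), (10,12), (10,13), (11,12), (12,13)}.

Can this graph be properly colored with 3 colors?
No, G is not 3-colorable

Suppose a proper 3-coloring c exists. The clique [2, 5, 6] takes 3 distinct colors; by symmetry let c(2) = 1, c(5) = 2, c(6) = 3.
- Vertex 7: neighbors [2, 5] already have colors [1, 2] ⇒ c(7) = 3.
- Vertex 9: neighbors [2, 6] already have colors [1, 3] ⇒ c(9) = 2.
- Vertex 11: neighbors [9, 7] already have colors [2, 3] ⇒ c(11) = 1.
- Vertex 10: neighbors [11, 9] already have colors [1, 2] ⇒ c(10) = 3.
- Vertex 12: neighbors [11, 5, 10] already have colors [1, 2, 3] — all 3 colors blocked. Contradiction.
The forced assignments end in a contradiction, so G has no proper 3-coloring (χ ≥ 4).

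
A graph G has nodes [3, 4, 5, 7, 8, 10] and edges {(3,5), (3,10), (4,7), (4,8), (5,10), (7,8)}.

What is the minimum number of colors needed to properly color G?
χ(G) = 3

Clique number ω(G) = 3 (lower bound: χ ≥ ω).
The clique on [4, 7, 8] has size 3, forcing χ ≥ 3, and the coloring below uses 3 colors, so χ(G) = 3.
A valid 3-coloring: color 1: [4, 5]; color 2: [3, 8]; color 3: [7, 10].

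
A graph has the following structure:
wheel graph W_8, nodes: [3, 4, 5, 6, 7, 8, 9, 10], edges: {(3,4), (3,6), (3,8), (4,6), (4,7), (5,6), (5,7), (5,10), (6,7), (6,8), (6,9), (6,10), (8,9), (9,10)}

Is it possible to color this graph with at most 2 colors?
The clique on vertices [3, 6, 8] has size 3 > 2, so it alone needs 3 colors.

No, G is not 2-colorable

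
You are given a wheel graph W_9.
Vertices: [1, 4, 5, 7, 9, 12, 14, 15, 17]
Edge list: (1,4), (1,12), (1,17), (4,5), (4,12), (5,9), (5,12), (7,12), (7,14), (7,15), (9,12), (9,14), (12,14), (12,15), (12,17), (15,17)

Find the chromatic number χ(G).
χ(G) = 3

Clique number ω(G) = 3 (lower bound: χ ≥ ω).
The clique on [1, 12, 17] has size 3, forcing χ ≥ 3, and the coloring below uses 3 colors, so χ(G) = 3.
A valid 3-coloring: color 1: [12]; color 2: [4, 7, 9, 17]; color 3: [1, 5, 14, 15].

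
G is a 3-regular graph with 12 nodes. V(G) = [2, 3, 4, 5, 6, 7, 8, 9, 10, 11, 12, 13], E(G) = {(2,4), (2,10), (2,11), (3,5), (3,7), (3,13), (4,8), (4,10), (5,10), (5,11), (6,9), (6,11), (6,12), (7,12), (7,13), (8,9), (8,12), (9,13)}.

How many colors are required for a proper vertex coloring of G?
χ(G) = 3

Clique number ω(G) = 3 (lower bound: χ ≥ ω).
The clique on [2, 4, 10] has size 3, forcing χ ≥ 3, and the coloring below uses 3 colors, so χ(G) = 3.
A valid 3-coloring: color 1: [3, 9, 10, 11, 12]; color 2: [2, 5, 6, 8, 13]; color 3: [4, 7].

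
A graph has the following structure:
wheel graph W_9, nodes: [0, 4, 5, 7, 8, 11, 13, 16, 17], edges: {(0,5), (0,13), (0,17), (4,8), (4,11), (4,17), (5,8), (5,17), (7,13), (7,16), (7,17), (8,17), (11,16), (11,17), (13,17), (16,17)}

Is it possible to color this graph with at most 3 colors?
Yes, G is 3-colorable

A valid 3-coloring: color 1: [17]; color 2: [0, 7, 8, 11]; color 3: [4, 5, 13, 16].
(χ(G) = 3 ≤ 3.)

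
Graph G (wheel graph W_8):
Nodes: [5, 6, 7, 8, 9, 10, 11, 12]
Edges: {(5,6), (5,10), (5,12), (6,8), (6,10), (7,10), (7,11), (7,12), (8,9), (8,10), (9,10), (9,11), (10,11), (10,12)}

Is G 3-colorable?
Odd cycle [7, 12, 5, 6, 8, 9, 11] needs 3 colors (χ ≥ 3).
Vertex 10 is adjacent to every vertex of [5, 6, 7, 8, 9, 11, 12], which already need 3 colors among themselves, so 10 needs a new color (χ ≥ 4).
Hence χ(G) ≥ 4 > 3, so no proper 3-coloring exists.

No, G is not 3-colorable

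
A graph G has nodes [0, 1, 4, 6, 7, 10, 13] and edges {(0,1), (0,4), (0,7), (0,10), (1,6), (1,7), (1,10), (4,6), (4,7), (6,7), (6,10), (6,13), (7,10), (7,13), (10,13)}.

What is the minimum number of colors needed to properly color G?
χ(G) = 4

Clique number ω(G) = 4 (lower bound: χ ≥ ω).
The clique on [0, 1, 7, 10] has size 4, forcing χ ≥ 4, and the coloring below uses 4 colors, so χ(G) = 4.
A valid 4-coloring: color 1: [7]; color 2: [0, 6]; color 3: [4, 10]; color 4: [1, 13].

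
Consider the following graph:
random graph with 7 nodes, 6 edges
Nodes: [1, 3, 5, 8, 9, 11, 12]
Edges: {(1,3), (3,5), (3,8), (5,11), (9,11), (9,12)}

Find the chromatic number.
Clique number ω(G) = 2 (lower bound: χ ≥ ω).
The graph is bipartite (no odd cycle), so 2 colors suffice: χ(G) = 2.
A valid 2-coloring: color 1: [3, 11, 12]; color 2: [1, 5, 8, 9].

χ(G) = 2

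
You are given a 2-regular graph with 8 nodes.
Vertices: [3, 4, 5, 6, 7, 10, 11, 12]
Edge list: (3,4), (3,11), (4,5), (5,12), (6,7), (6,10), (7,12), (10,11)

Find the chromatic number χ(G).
χ(G) = 2

Clique number ω(G) = 2 (lower bound: χ ≥ ω).
The graph is bipartite (no odd cycle), so 2 colors suffice: χ(G) = 2.
A valid 2-coloring: color 1: [3, 5, 7, 10]; color 2: [4, 6, 11, 12].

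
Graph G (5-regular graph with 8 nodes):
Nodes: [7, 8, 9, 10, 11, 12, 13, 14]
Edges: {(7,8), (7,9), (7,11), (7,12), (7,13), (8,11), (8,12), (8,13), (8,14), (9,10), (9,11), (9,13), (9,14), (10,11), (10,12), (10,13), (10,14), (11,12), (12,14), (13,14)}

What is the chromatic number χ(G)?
χ(G) = 4

Clique number ω(G) = 4 (lower bound: χ ≥ ω).
The clique on [9, 10, 13, 14] has size 4, forcing χ ≥ 4, and the coloring below uses 4 colors, so χ(G) = 4.
A valid 4-coloring: color 1: [7, 10]; color 2: [11, 14]; color 3: [8, 9]; color 4: [12, 13].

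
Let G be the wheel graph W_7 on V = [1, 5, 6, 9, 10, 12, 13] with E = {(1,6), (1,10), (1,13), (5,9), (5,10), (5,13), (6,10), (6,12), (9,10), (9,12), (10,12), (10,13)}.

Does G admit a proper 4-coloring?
A valid 4-coloring: color 1: [10]; color 2: [1, 5, 12]; color 3: [6, 9, 13].
(χ(G) = 3 ≤ 4.)

Yes, G is 4-colorable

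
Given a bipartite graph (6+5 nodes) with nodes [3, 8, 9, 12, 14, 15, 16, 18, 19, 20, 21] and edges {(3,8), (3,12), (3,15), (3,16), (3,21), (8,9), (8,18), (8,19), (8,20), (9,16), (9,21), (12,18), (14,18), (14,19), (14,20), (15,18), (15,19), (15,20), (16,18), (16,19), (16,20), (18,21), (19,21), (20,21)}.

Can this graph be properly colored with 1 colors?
No, G is not 1-colorable

Edge (3,8) forces its endpoints to differ, so 1 color is not enough.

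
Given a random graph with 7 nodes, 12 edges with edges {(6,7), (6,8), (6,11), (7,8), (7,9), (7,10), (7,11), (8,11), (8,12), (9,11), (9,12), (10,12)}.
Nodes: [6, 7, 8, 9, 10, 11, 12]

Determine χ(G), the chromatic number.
χ(G) = 4

Clique number ω(G) = 4 (lower bound: χ ≥ ω).
The clique on [6, 7, 8, 11] has size 4, forcing χ ≥ 4, and the coloring below uses 4 colors, so χ(G) = 4.
A valid 4-coloring: color 1: [7, 12]; color 2: [8, 9, 10]; color 3: [11]; color 4: [6].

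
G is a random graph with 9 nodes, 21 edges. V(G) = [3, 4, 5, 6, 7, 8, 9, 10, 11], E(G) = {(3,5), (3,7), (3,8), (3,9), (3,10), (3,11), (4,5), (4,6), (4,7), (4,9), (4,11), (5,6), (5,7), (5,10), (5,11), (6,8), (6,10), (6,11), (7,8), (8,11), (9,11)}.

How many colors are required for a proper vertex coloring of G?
χ(G) = 4

Clique number ω(G) = 4 (lower bound: χ ≥ ω).
The clique on [4, 5, 6, 11] has size 4, forcing χ ≥ 4, and the coloring below uses 4 colors, so χ(G) = 4.
A valid 4-coloring: color 1: [5, 8, 9]; color 2: [7, 10, 11]; color 3: [3, 6]; color 4: [4].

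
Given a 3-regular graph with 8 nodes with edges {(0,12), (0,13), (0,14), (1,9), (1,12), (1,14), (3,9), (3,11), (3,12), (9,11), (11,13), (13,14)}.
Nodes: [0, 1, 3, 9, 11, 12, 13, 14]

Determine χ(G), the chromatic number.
χ(G) = 3

Clique number ω(G) = 3 (lower bound: χ ≥ ω).
The clique on [0, 13, 14] has size 3, forcing χ ≥ 3, and the coloring below uses 3 colors, so χ(G) = 3.
A valid 3-coloring: color 1: [1, 3, 13]; color 2: [0, 9]; color 3: [11, 12, 14].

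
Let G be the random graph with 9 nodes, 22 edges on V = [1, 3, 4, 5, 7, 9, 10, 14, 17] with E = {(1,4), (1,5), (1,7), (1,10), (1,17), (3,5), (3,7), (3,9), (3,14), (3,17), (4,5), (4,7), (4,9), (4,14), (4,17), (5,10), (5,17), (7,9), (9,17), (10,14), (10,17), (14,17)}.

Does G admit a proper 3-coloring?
The clique on vertices [1, 5, 10, 17] has size 4 > 3, so it alone needs 4 colors.

No, G is not 3-colorable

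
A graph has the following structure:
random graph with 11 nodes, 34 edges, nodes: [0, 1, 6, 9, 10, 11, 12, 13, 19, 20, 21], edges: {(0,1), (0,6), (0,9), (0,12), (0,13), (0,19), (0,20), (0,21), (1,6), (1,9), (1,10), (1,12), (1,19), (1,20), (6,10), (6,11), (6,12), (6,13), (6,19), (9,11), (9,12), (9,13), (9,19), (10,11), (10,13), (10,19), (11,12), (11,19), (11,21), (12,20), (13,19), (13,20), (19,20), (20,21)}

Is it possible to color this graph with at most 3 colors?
The clique on vertices [0, 1, 9, 19] has size 4 > 3, so it alone needs 4 colors.

No, G is not 3-colorable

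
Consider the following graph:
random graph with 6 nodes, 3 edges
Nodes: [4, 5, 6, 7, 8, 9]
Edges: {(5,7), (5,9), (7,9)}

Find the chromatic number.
χ(G) = 3

Clique number ω(G) = 3 (lower bound: χ ≥ ω).
The clique on [5, 7, 9] has size 3, forcing χ ≥ 3, and the coloring below uses 3 colors, so χ(G) = 3.
A valid 3-coloring: color 1: [4, 5, 6, 8]; color 2: [9]; color 3: [7].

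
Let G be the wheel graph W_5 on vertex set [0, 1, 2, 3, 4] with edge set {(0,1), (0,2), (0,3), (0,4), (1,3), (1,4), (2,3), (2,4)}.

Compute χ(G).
χ(G) = 3

Clique number ω(G) = 3 (lower bound: χ ≥ ω).
The clique on [0, 1, 3] has size 3, forcing χ ≥ 3, and the coloring below uses 3 colors, so χ(G) = 3.
A valid 3-coloring: color 1: [0]; color 2: [3, 4]; color 3: [1, 2].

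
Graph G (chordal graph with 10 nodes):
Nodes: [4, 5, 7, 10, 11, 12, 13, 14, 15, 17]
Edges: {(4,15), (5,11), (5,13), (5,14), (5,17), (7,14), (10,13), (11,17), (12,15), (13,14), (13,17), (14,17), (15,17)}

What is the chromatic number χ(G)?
Clique number ω(G) = 4 (lower bound: χ ≥ ω).
The clique on [5, 13, 14, 17] has size 4, forcing χ ≥ 4, and the coloring below uses 4 colors, so χ(G) = 4.
A valid 4-coloring: color 1: [4, 7, 10, 12, 17]; color 2: [11, 13, 15]; color 3: [5]; color 4: [14].

χ(G) = 4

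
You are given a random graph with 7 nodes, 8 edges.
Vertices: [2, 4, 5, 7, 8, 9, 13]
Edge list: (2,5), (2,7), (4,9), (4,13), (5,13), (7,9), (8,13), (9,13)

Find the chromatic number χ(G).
χ(G) = 3

Clique number ω(G) = 3 (lower bound: χ ≥ ω).
The clique on [4, 9, 13] has size 3, forcing χ ≥ 3, and the coloring below uses 3 colors, so χ(G) = 3.
A valid 3-coloring: color 1: [2, 13]; color 2: [5, 8, 9]; color 3: [4, 7].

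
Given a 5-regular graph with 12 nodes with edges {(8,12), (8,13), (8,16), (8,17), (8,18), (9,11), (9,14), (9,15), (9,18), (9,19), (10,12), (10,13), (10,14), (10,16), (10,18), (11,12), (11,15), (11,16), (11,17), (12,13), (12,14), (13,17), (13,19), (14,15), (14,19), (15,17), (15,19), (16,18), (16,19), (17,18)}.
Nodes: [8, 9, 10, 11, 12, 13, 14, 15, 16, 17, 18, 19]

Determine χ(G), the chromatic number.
Clique number ω(G) = 4 (lower bound: χ ≥ ω).
The clique on [9, 14, 15, 19] has size 4, forcing χ ≥ 4, and the coloring below uses 4 colors, so χ(G) = 4.
A valid 4-coloring: color 1: [8, 10, 11, 19]; color 2: [14, 16, 17]; color 3: [13, 15, 18]; color 4: [9, 12].

χ(G) = 4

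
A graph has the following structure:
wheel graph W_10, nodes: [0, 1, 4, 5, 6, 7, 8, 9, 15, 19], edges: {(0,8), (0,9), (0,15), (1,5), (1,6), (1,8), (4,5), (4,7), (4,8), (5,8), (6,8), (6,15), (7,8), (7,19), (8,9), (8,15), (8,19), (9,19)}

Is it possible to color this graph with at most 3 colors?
Odd cycle [5, 1, 6, 15, 0, 9, 19, 7, 4] needs 3 colors (χ ≥ 3).
Vertex 8 is adjacent to every vertex of [0, 1, 4, 5, 6, 7, 9, 15, 19], which already need 3 colors among themselves, so 8 needs a new color (χ ≥ 4).
Hence χ(G) ≥ 4 > 3, so no proper 3-coloring exists.

No, G is not 3-colorable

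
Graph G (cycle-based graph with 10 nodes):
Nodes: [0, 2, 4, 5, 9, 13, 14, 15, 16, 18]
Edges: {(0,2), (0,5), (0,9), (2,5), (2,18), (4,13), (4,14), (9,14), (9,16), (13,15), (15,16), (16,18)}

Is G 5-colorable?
A valid 5-coloring: color 1: [0, 13, 14, 16]; color 2: [2, 4, 9, 15]; color 3: [5, 18].
(χ(G) = 3 ≤ 5.)

Yes, G is 5-colorable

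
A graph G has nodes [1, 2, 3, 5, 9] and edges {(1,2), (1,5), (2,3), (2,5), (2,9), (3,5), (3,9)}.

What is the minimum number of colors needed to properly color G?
Clique number ω(G) = 3 (lower bound: χ ≥ ω).
The clique on [1, 2, 5] has size 3, forcing χ ≥ 3, and the coloring below uses 3 colors, so χ(G) = 3.
A valid 3-coloring: color 1: [2]; color 2: [5, 9]; color 3: [1, 3].

χ(G) = 3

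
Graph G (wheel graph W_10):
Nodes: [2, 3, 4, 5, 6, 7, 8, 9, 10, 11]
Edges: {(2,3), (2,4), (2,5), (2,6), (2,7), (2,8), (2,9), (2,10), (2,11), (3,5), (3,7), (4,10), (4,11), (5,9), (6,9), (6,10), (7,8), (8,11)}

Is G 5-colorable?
A valid 5-coloring: color 1: [2]; color 2: [4, 5, 6, 8]; color 3: [3, 9, 10, 11]; color 4: [7].
(χ(G) = 4 ≤ 5.)

Yes, G is 5-colorable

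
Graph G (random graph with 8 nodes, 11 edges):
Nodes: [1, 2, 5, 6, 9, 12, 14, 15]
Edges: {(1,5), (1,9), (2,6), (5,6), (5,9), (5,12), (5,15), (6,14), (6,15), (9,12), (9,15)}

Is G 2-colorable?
The clique on vertices [1, 5, 9] has size 3 > 2, so it alone needs 3 colors.

No, G is not 2-colorable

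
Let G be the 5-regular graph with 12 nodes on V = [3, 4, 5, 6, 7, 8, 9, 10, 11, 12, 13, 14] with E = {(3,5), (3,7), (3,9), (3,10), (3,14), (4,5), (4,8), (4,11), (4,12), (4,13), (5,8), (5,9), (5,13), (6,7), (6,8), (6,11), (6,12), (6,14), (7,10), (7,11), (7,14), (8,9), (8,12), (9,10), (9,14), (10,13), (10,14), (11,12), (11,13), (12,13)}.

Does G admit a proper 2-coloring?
The clique on vertices [3, 9, 10, 14] has size 4 > 2, so it alone needs 4 colors.

No, G is not 2-colorable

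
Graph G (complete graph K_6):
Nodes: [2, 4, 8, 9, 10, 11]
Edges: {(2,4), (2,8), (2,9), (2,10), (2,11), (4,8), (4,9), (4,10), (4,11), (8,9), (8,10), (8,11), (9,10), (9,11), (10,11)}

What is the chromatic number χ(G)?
Clique number ω(G) = 6 (lower bound: χ ≥ ω).
The clique on [2, 4, 8, 9, 10, 11] has size 6, forcing χ ≥ 6, and the coloring below uses 6 colors, so χ(G) = 6.
A valid 6-coloring: color 1: [10]; color 2: [8]; color 3: [4]; color 4: [11]; color 5: [2]; color 6: [9].

χ(G) = 6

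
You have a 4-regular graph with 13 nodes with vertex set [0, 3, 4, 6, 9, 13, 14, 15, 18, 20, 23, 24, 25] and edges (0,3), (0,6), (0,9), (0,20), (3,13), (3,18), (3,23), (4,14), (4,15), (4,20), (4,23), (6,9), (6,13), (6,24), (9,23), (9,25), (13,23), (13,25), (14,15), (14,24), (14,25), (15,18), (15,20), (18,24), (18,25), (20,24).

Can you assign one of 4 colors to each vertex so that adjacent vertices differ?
A valid 4-coloring: color 1: [0, 15, 23, 24, 25]; color 2: [3, 6, 14, 20]; color 3: [4, 9, 13, 18].
(χ(G) = 3 ≤ 4.)

Yes, G is 4-colorable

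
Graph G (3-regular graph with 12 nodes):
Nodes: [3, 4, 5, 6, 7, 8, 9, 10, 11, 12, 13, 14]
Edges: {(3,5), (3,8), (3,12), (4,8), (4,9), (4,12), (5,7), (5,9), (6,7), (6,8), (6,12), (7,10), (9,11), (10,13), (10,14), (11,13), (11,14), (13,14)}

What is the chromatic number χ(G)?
Clique number ω(G) = 3 (lower bound: χ ≥ ω).
The clique on [10, 13, 14] has size 3, forcing χ ≥ 3, and the coloring below uses 3 colors, so χ(G) = 3.
A valid 3-coloring: color 1: [3, 4, 6, 10, 11]; color 2: [7, 8, 9, 12, 14]; color 3: [5, 13].

χ(G) = 3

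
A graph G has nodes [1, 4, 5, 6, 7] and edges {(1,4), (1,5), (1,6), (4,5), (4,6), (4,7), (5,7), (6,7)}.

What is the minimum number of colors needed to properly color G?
χ(G) = 3

Clique number ω(G) = 3 (lower bound: χ ≥ ω).
The clique on [1, 4, 5] has size 3, forcing χ ≥ 3, and the coloring below uses 3 colors, so χ(G) = 3.
A valid 3-coloring: color 1: [4]; color 2: [1, 7]; color 3: [5, 6].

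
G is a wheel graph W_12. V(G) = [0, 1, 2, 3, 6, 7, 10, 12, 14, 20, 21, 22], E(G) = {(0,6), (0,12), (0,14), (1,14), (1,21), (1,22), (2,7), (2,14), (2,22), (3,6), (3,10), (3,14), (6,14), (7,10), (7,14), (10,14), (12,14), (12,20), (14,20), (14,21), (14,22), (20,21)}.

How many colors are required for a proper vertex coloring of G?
Clique number ω(G) = 3 (lower bound: χ ≥ ω).
Odd cycle [22, 2, 7, 10, 3, 6, 0, 12, 20, 21, 1] needs 3 colors (χ ≥ 3).
Vertex 14 is adjacent to every vertex of [0, 1, 2, 3, 6, 7, 10, 12, 20, 21, 22], which already need 3 colors among themselves, so 14 needs a new color (χ ≥ 4).
The coloring below uses 4 colors, so χ(G) = 4.
A valid 4-coloring: color 1: [14]; color 2: [0, 3, 7, 21, 22]; color 3: [1, 2, 6, 10, 12]; color 4: [20].

χ(G) = 4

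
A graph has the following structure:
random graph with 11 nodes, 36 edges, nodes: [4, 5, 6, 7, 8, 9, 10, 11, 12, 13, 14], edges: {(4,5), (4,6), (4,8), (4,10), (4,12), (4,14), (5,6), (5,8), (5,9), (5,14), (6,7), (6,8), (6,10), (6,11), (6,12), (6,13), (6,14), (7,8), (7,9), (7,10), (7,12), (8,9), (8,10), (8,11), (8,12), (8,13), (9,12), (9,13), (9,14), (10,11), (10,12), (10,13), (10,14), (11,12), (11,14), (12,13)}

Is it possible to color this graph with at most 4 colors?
The clique on vertices [6, 8, 10, 11, 12] has size 5 > 4, so it alone needs 5 colors.

No, G is not 4-colorable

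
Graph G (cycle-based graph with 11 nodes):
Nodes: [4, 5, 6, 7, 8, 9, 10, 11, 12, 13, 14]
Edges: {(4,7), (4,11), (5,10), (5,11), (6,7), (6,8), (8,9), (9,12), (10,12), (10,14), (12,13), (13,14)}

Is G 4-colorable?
A valid 4-coloring: color 1: [4, 6, 9, 10, 13]; color 2: [7, 8, 11, 12, 14]; color 3: [5].
(χ(G) = 3 ≤ 4.)

Yes, G is 4-colorable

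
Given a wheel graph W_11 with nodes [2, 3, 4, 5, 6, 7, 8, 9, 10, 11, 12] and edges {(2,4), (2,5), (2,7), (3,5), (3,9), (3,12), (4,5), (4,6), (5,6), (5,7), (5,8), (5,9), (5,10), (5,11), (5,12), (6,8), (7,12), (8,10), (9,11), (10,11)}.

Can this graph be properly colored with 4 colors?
Yes, G is 4-colorable

A valid 4-coloring: color 1: [5]; color 2: [2, 6, 9, 10, 12]; color 3: [3, 4, 7, 8, 11].
(χ(G) = 3 ≤ 4.)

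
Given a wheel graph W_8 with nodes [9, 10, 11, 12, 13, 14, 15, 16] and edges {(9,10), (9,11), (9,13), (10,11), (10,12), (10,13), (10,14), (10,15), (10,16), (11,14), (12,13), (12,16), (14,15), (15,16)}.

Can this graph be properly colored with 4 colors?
Yes, G is 4-colorable

A valid 4-coloring: color 1: [10]; color 2: [11, 13, 15]; color 3: [9, 12, 14]; color 4: [16].
(χ(G) = 4 ≤ 4.)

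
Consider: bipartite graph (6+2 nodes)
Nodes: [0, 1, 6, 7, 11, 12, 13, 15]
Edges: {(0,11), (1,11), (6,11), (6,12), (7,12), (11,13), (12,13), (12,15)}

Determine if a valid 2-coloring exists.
Yes, G is 2-colorable

A valid 2-coloring: color 1: [11, 12]; color 2: [0, 1, 6, 7, 13, 15].
(χ(G) = 2 ≤ 2.)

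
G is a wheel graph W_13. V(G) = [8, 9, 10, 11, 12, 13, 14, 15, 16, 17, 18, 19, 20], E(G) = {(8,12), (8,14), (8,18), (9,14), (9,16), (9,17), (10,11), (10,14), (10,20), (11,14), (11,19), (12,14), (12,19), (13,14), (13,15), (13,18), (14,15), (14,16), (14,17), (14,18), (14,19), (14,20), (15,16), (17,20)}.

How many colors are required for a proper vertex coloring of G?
χ(G) = 3

Clique number ω(G) = 3 (lower bound: χ ≥ ω).
The clique on [8, 14, 18] has size 3, forcing χ ≥ 3, and the coloring below uses 3 colors, so χ(G) = 3.
A valid 3-coloring: color 1: [14]; color 2: [9, 11, 12, 15, 18, 20]; color 3: [8, 10, 13, 16, 17, 19].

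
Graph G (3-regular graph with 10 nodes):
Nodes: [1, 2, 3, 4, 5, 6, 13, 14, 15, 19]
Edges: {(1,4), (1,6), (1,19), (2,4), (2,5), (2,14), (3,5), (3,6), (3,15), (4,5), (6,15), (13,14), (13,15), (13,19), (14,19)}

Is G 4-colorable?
A valid 4-coloring: color 1: [1, 2, 3, 13]; color 2: [5, 15, 19]; color 3: [4, 6, 14].
(χ(G) = 3 ≤ 4.)

Yes, G is 4-colorable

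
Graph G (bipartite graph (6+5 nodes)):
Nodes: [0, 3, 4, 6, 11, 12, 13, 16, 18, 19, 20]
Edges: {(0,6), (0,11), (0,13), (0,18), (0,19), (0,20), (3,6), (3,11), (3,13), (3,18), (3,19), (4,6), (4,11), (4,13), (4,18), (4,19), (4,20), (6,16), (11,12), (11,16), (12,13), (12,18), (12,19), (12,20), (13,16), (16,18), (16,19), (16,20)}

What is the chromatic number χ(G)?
Clique number ω(G) = 2 (lower bound: χ ≥ ω).
The graph is bipartite (no odd cycle), so 2 colors suffice: χ(G) = 2.
A valid 2-coloring: color 1: [0, 3, 4, 12, 16]; color 2: [6, 11, 13, 18, 19, 20].

χ(G) = 2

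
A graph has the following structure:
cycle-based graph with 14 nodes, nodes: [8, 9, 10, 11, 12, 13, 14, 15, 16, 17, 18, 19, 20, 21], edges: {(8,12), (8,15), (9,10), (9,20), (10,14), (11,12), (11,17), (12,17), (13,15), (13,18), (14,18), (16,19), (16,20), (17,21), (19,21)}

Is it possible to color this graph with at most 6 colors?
A valid 6-coloring: color 1: [10, 12, 15, 18, 20, 21]; color 2: [8, 9, 13, 14, 17, 19]; color 3: [11, 16].
(χ(G) = 3 ≤ 6.)

Yes, G is 6-colorable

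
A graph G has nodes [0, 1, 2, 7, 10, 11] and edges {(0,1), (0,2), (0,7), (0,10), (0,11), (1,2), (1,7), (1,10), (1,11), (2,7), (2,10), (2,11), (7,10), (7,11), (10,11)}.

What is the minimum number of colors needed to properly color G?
Clique number ω(G) = 6 (lower bound: χ ≥ ω).
The clique on [0, 1, 2, 7, 10, 11] has size 6, forcing χ ≥ 6, and the coloring below uses 6 colors, so χ(G) = 6.
A valid 6-coloring: color 1: [11]; color 2: [10]; color 3: [7]; color 4: [1]; color 5: [2]; color 6: [0].

χ(G) = 6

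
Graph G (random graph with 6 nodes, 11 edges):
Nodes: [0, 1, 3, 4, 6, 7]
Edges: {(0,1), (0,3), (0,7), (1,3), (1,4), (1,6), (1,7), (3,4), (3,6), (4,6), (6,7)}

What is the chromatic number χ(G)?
Clique number ω(G) = 4 (lower bound: χ ≥ ω).
The clique on [1, 3, 4, 6] has size 4, forcing χ ≥ 4, and the coloring below uses 4 colors, so χ(G) = 4.
A valid 4-coloring: color 1: [1]; color 2: [3, 7]; color 3: [0, 6]; color 4: [4].

χ(G) = 4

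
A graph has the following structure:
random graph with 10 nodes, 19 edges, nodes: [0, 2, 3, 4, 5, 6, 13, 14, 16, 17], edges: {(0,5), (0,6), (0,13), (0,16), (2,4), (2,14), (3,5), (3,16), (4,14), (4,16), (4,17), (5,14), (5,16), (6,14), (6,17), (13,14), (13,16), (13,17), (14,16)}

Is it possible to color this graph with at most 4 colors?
A valid 4-coloring: color 1: [2, 16, 17]; color 2: [0, 3, 14]; color 3: [4, 5, 6, 13].
(χ(G) = 3 ≤ 4.)

Yes, G is 4-colorable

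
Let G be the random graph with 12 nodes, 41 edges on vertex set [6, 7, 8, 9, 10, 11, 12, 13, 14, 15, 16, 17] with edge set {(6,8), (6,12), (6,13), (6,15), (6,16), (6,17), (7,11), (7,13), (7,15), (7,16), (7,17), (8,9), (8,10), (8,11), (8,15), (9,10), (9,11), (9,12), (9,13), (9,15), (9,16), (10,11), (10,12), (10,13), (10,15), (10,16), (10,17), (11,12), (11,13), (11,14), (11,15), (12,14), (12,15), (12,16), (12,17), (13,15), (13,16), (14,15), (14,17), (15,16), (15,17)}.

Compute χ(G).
χ(G) = 5

Clique number ω(G) = 5 (lower bound: χ ≥ ω).
The clique on [9, 10, 12, 15, 16] has size 5, forcing χ ≥ 5, and the coloring below uses 5 colors, so χ(G) = 5.
A valid 5-coloring: color 1: [15]; color 2: [8, 12, 13]; color 3: [6, 7, 10, 14]; color 4: [11, 16, 17]; color 5: [9].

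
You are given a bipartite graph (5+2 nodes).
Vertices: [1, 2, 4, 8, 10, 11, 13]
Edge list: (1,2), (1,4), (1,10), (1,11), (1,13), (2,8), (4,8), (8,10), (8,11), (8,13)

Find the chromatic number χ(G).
Clique number ω(G) = 2 (lower bound: χ ≥ ω).
The graph is bipartite (no odd cycle), so 2 colors suffice: χ(G) = 2.
A valid 2-coloring: color 1: [1, 8]; color 2: [2, 4, 10, 11, 13].

χ(G) = 2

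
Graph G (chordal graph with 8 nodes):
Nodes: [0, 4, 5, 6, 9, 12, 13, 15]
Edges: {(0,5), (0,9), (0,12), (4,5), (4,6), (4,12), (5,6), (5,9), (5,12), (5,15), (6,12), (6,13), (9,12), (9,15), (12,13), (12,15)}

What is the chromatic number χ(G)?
Clique number ω(G) = 4 (lower bound: χ ≥ ω).
The clique on [0, 5, 9, 12] has size 4, forcing χ ≥ 4, and the coloring below uses 4 colors, so χ(G) = 4.
A valid 4-coloring: color 1: [12]; color 2: [5, 13]; color 3: [6, 9]; color 4: [0, 4, 15].

χ(G) = 4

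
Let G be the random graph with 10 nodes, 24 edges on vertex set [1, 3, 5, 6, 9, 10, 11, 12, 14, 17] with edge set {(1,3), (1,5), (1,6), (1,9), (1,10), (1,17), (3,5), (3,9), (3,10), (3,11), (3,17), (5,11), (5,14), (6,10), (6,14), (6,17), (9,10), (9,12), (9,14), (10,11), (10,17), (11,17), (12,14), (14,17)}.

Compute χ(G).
χ(G) = 4

Clique number ω(G) = 4 (lower bound: χ ≥ ω).
The clique on [1, 3, 9, 10] has size 4, forcing χ ≥ 4, and the coloring below uses 4 colors, so χ(G) = 4.
A valid 4-coloring: color 1: [3, 6, 12]; color 2: [5, 9, 17]; color 3: [10, 14]; color 4: [1, 11].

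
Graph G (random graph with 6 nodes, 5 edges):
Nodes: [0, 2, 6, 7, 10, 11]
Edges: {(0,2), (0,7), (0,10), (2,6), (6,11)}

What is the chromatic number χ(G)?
χ(G) = 2

Clique number ω(G) = 2 (lower bound: χ ≥ ω).
The graph is bipartite (no odd cycle), so 2 colors suffice: χ(G) = 2.
A valid 2-coloring: color 1: [0, 6]; color 2: [2, 7, 10, 11].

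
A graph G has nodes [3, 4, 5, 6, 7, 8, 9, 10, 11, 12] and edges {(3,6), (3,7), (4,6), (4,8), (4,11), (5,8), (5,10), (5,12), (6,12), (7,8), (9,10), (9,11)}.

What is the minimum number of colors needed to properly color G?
χ(G) = 3

Clique number ω(G) = 2 (lower bound: χ ≥ ω).
Odd cycle [8, 7, 3, 6, 4] needs 3 colors (χ ≥ 3).
The coloring below uses 3 colors, so χ(G) = 3.
A valid 3-coloring: color 1: [4, 5, 7, 9]; color 2: [6, 8, 10, 11]; color 3: [3, 12].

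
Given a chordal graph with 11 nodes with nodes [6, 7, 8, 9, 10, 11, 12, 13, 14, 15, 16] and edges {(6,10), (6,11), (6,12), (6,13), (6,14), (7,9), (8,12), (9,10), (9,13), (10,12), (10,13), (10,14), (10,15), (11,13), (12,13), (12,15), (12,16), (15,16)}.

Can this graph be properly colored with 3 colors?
The clique on vertices [6, 10, 12, 13] has size 4 > 3, so it alone needs 4 colors.

No, G is not 3-colorable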